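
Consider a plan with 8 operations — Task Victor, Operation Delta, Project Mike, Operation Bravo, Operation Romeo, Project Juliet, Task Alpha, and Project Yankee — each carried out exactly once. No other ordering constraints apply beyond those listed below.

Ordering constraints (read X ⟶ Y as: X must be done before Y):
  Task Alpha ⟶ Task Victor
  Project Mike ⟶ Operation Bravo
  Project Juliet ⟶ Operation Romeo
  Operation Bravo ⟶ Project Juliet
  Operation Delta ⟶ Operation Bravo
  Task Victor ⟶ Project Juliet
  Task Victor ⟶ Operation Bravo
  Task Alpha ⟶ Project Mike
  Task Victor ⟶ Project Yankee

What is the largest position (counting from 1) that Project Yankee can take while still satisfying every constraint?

No constraint forces any operation after Project Yankee, so it can be placed last, in position 8.

8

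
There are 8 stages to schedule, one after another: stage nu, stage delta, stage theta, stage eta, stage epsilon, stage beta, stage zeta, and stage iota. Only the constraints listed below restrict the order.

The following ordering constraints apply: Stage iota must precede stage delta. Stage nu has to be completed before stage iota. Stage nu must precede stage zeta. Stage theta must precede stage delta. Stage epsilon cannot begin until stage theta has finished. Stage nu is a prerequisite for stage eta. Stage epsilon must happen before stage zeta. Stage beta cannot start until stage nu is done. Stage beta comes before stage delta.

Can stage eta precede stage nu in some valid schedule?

There is a dependency chain stage nu → stage eta, so stage eta always comes after stage nu.
So no valid ordering can have stage eta before stage nu.

No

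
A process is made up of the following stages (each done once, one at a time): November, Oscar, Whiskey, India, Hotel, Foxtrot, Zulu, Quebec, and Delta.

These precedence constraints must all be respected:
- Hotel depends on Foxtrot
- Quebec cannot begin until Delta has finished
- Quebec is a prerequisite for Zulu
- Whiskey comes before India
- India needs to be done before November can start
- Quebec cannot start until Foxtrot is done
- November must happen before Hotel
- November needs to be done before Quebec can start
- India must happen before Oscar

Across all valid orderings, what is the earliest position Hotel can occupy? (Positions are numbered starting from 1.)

5

The stages that are forced before Hotel, directly or transitively, are November, Whiskey, India, Foxtrot. That's 4 stages.
With 4 mandatory predecessors, the earliest Hotel can sit is position 4+1 = 5, and placing just those 4 first achieves it.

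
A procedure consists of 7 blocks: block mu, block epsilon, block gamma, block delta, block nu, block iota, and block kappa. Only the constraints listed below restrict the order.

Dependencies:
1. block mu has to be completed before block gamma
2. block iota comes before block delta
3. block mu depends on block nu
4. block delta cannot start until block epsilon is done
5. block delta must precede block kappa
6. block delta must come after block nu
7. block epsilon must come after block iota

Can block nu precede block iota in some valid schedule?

The constraints leave block nu and block iota unordered relative to each other; nothing requires block iota earlier.
That means at least one valid schedule has block nu before block iota.

Yes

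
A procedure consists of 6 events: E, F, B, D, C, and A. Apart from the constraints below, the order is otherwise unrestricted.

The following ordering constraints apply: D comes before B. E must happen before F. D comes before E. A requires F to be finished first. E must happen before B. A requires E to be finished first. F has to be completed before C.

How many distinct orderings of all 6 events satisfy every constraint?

8

Only D has no prerequisites, so it must go first.
Systematically extending each partial ordering one event at a time and counting, there are 8 complete orderings.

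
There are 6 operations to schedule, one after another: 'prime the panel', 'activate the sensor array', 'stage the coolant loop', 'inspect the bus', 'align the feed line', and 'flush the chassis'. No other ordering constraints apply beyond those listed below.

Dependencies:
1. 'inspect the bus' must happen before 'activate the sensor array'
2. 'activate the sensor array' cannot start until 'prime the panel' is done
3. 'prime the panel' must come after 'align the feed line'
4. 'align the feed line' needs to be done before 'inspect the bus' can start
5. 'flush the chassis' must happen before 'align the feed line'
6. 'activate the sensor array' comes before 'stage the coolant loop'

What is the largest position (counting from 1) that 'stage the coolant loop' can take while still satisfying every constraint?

'stage the coolant loop' has no required successors, so nothing stops it from going last (position 6).

6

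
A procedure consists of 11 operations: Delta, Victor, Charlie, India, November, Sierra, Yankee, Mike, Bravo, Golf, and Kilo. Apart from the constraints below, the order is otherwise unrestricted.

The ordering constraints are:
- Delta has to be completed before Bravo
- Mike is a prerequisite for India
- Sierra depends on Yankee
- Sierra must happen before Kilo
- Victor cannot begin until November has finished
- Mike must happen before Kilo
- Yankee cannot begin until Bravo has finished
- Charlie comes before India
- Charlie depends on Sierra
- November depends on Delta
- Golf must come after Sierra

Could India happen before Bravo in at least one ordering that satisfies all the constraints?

Following Bravo → Yankee → Sierra → Charlie → India, Bravo must precede India in every valid ordering.
So no valid ordering can have India before Bravo.

No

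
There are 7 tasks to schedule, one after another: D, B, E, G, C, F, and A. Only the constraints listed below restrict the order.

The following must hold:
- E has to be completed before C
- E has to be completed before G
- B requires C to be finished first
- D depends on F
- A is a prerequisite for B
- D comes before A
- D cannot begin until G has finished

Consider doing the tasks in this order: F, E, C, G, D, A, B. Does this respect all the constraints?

Checking each listed constraint against this order: for instance, F is in position 1 and D in position 5, so that constraint holds — and the remaining constraints check out the same way.

Yes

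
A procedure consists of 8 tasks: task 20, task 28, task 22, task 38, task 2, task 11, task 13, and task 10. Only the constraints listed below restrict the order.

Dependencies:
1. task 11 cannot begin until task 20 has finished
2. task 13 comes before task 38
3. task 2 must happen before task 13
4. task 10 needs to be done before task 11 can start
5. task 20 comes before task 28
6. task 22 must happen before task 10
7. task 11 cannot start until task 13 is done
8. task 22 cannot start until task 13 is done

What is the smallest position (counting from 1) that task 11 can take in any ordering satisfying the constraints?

Every task that must precede task 11 has to come before it. Tracing all chains that end at task 11, those tasks are: task 20, task 22, task 2, task 13, task 10 — 5 in total.
With 5 mandatory predecessors, the earliest task 11 can sit is position 5+1 = 6, and placing just those 5 first achieves it.

6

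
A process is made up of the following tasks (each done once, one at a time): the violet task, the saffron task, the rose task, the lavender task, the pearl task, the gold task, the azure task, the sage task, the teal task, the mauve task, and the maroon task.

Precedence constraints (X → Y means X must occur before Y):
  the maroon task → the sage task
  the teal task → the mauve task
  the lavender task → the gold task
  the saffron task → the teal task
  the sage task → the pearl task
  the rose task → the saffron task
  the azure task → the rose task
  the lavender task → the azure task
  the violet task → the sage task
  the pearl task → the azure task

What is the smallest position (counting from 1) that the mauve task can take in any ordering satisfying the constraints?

10

Every task that must precede the mauve task has to come before it. Tracing all chains that end at the mauve task, those tasks are: the violet task, the saffron task, the rose task, the lavender task, the pearl task, the azure task, the sage task, the teal task, the maroon task — 9 in total.
So at minimum 9 tasks come before the mauve task, putting the mauve task no earlier than position 10. That position is achievable by scheduling exactly those predecessors first.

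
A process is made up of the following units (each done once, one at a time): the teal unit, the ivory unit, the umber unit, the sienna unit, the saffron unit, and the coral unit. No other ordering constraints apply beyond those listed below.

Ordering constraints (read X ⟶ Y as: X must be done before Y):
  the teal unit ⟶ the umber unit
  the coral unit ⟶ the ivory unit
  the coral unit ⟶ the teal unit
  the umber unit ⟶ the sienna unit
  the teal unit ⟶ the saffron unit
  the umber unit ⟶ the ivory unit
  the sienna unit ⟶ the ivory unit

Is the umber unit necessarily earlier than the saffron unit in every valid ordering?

No

The umber unit and the saffron unit are not related by any chain of constraints.
So the umber unit can come before the saffron unit or after — it is not forced.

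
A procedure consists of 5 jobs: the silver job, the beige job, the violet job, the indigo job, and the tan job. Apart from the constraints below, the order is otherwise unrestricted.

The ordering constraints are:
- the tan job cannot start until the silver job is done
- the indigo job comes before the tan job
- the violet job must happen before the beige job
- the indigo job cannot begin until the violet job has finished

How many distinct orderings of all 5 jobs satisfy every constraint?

The jobs with no prerequisites are the silver job, the violet job; any of them can be placed first.
Counting all ways to extend the partial order to a total order gives 11.

11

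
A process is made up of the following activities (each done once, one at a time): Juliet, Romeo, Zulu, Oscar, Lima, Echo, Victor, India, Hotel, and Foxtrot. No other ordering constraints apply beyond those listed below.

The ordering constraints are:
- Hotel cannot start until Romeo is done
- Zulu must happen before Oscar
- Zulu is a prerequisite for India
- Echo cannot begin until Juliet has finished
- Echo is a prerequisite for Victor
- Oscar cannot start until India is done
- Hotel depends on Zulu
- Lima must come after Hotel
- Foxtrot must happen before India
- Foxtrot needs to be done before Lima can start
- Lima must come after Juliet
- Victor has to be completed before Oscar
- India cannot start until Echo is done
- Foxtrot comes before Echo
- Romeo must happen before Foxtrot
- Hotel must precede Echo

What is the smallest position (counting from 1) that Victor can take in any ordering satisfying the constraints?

7

The activities that are forced before Victor, directly or transitively, are Juliet, Romeo, Zulu, Echo, Hotel, Foxtrot. That's 6 activities.
So at minimum 6 activities come before Victor, putting Victor no earlier than position 7. That position is achievable by scheduling exactly those predecessors first.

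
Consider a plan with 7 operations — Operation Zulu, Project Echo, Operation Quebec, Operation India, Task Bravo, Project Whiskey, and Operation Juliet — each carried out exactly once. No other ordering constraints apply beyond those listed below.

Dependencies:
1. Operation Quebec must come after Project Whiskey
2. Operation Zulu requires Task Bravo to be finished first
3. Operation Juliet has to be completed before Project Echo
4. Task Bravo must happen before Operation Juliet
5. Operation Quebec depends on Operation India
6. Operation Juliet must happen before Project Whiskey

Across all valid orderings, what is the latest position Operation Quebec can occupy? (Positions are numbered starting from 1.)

Nothing depends on Operation Quebec, so it can be the final operation, position 7.

7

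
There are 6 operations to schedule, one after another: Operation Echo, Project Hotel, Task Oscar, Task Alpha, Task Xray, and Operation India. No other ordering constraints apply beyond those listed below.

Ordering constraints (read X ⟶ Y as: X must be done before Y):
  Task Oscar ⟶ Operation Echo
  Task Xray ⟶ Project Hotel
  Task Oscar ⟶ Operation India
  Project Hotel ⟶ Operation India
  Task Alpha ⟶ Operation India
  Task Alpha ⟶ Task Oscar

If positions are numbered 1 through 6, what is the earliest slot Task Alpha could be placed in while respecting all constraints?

Task Alpha has no prerequisites at all, so it can go in position 1.

1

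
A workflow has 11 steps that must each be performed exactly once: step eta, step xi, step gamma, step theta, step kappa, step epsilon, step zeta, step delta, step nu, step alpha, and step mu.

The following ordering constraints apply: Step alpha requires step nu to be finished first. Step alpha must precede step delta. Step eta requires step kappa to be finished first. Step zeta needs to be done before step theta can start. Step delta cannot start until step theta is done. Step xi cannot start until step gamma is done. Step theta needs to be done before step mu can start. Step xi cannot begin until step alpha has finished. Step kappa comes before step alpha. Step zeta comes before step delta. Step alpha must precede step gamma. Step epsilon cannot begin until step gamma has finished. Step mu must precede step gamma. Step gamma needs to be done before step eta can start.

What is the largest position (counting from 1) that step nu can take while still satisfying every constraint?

5

The steps that are forced after step nu, directly or by a chain of constraints, are step eta, step xi, step gamma, step epsilon, step delta, step alpha. That's 6 steps.
So at least 6 steps follow step nu, putting step nu no later than position 5. That position is achievable by scheduling everything else first.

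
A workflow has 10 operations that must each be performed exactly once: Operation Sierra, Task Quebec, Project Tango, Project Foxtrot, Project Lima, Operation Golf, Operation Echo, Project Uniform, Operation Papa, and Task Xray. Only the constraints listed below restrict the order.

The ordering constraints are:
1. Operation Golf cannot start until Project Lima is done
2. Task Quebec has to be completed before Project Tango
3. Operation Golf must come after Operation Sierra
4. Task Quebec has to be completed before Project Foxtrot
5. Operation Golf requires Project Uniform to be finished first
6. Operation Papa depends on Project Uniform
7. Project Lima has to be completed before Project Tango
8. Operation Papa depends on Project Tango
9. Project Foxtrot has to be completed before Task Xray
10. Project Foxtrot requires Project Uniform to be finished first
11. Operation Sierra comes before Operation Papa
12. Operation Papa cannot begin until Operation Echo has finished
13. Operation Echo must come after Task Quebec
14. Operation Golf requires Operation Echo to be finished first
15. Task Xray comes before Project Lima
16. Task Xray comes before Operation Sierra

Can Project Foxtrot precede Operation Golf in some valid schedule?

The constraints force Project Foxtrot before Operation Golf, so yes — every valid ordering has Project Foxtrot earlier.

Yes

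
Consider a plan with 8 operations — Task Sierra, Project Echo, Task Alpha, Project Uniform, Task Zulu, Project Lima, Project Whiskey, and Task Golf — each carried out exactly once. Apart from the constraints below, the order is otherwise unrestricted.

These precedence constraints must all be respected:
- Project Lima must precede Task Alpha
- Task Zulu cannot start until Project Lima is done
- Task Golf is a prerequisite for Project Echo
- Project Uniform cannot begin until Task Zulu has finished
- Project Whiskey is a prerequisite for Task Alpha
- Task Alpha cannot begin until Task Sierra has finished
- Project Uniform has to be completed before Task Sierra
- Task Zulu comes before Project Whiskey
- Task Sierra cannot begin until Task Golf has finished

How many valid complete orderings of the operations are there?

72

The operations with no prerequisites are Project Lima, Task Golf; any of them can be placed first.
Counting all ways to extend the partial order to a total order gives 72.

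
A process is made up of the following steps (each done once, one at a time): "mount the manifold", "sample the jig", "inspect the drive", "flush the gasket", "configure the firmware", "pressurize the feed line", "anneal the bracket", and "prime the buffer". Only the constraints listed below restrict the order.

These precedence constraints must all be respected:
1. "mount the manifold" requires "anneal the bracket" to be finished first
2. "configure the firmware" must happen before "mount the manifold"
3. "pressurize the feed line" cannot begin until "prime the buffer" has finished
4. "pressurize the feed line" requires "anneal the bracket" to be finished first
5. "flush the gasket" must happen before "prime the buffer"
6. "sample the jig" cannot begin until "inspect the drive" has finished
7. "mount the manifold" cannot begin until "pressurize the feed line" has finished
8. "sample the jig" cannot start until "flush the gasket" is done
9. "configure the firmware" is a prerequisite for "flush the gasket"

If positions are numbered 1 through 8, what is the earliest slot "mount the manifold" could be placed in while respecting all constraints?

6

Every step that must precede "mount the manifold" has to come before it. Tracing all chains that end at "mount the manifold", those steps are: "flush the gasket", "configure the firmware", "pressurize the feed line", "anneal the bracket", "prime the buffer" — 5 in total.
So at minimum 5 steps come before "mount the manifold", putting "mount the manifold" no earlier than position 6. That position is achievable by scheduling exactly those predecessors first.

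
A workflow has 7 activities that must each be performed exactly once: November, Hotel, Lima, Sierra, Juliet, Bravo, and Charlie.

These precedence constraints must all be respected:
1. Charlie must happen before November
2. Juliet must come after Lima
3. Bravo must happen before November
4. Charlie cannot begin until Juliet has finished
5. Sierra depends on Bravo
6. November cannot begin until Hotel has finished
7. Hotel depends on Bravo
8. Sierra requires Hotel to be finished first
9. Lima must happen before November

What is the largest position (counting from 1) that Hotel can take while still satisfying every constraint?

5

The activities that are forced after Hotel, directly or by a chain of constraints, are November, Sierra. That's 2 activities.
With 2 mandatory successors out of 7 activities total, the latest slot for Hotel is 7−2 = 5, and it's reachable by doing all non-successors before Hotel.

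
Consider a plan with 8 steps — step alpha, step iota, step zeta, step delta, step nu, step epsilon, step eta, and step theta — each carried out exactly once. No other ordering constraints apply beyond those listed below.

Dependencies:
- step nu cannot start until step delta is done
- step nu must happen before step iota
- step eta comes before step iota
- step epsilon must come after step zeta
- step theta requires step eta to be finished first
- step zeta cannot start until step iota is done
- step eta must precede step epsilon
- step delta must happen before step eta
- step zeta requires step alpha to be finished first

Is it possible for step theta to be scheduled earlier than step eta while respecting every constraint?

No

The constraints give a chain step eta → step theta, which forces step eta before step theta.
Hence step theta can never be scheduled before step eta.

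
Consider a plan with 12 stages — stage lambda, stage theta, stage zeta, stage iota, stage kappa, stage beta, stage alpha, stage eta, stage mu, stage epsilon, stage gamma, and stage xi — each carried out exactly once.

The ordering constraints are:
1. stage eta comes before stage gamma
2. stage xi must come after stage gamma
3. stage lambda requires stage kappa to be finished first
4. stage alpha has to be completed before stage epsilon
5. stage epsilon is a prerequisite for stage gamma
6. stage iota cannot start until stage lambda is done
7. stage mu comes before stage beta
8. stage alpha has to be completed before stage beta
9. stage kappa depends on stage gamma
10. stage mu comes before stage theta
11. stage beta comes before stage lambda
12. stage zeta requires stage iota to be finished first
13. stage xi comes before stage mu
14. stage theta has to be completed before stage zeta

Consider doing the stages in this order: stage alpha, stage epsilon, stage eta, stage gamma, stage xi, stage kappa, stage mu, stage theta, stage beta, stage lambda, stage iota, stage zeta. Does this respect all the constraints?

Checking each listed constraint against this order: for instance, stage alpha is in position 1 and stage beta in position 9, so that constraint holds — and the remaining constraints check out the same way.

Yes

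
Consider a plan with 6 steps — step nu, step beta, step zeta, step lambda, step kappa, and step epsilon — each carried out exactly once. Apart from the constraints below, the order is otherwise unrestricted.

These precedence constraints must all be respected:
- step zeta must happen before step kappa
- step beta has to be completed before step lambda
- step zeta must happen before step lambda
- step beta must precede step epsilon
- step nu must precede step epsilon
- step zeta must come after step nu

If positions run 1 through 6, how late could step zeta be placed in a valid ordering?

The steps that are forced after step zeta, directly or by a chain of constraints, are step lambda, step kappa. That's 2 steps.
With 2 mandatory successors out of 6 steps total, the latest slot for step zeta is 6−2 = 4, and it's reachable by doing all non-successors before step zeta.

4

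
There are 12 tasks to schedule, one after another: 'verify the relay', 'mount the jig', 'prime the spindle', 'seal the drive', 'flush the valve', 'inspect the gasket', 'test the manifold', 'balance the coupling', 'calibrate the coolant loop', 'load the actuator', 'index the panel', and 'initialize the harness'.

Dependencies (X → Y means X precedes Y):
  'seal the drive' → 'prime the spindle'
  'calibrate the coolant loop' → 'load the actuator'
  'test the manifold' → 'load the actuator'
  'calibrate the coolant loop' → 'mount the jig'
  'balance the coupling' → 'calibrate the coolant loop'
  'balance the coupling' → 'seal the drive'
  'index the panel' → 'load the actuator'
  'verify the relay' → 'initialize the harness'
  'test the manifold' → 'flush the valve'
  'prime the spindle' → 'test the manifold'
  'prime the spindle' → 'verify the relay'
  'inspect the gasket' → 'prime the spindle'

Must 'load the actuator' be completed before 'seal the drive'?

No

In fact the dependencies run the other way: 'seal the drive' → 'prime the spindle' → 'test the manifold' → 'load the actuator'.
So 'load the actuator' does not have to come before 'seal the drive' — it cannot.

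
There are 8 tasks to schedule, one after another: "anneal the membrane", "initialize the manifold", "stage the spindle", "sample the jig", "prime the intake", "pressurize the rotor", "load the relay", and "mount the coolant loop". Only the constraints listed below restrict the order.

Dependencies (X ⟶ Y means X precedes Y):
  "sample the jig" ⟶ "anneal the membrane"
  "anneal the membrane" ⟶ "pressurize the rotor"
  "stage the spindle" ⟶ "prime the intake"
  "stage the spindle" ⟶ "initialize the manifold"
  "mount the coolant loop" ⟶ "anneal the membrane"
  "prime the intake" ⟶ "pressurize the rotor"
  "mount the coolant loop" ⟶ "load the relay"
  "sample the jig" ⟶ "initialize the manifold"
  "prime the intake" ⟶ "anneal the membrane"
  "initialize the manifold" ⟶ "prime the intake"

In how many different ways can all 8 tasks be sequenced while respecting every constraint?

50

The tasks with no prerequisites are "stage the spindle", "sample the jig", "mount the coolant loop"; any of them can be placed first.
Systematically extending each partial ordering one task at a time and counting, there are 50 complete orderings.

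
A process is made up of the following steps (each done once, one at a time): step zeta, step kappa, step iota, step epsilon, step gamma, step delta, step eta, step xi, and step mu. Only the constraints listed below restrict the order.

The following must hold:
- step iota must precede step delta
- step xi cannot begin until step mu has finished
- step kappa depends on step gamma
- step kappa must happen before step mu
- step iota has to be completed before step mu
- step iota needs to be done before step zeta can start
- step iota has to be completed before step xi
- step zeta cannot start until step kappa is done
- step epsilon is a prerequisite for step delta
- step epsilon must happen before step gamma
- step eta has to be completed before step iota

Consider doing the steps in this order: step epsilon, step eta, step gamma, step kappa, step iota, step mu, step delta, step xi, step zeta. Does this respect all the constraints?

Yes

Checking each listed constraint against this order: for instance, step epsilon is in position 1 and step delta in position 7, so that constraint holds — and the remaining constraints check out the same way.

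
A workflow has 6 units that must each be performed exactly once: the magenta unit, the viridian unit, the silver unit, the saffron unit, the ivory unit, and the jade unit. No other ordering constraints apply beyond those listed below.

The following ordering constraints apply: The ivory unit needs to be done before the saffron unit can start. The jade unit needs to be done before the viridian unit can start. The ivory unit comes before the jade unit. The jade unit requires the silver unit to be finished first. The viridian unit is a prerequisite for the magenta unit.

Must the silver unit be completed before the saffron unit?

The silver unit and the saffron unit are not related by any chain of constraints.
There exist valid orderings with the saffron unit before the silver unit, so the silver unit is not required to come first.

No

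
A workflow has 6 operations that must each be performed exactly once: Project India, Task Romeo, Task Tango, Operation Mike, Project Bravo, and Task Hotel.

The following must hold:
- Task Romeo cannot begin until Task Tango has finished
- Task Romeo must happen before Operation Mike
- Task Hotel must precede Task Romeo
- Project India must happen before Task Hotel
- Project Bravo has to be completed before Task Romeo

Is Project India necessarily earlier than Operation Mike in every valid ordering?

Yes

Tracing the constraints gives a chain: Project India → Task Hotel → Task Romeo → Operation Mike.
That forces Project India before Operation Mike in every valid schedule.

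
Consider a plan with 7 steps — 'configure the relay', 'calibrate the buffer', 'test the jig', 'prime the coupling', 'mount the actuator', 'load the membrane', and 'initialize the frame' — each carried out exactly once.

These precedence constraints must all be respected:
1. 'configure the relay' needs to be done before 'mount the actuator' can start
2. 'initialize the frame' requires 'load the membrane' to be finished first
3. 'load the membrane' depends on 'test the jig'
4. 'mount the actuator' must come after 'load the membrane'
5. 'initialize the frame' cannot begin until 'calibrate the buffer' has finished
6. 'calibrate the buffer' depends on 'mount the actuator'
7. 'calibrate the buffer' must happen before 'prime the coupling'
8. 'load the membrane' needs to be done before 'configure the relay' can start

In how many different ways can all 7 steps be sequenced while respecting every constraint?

Only 'test the jig' has no prerequisites, so it must go first.
Systematically extending each partial ordering one step at a time and counting, there are 2 complete orderings.

2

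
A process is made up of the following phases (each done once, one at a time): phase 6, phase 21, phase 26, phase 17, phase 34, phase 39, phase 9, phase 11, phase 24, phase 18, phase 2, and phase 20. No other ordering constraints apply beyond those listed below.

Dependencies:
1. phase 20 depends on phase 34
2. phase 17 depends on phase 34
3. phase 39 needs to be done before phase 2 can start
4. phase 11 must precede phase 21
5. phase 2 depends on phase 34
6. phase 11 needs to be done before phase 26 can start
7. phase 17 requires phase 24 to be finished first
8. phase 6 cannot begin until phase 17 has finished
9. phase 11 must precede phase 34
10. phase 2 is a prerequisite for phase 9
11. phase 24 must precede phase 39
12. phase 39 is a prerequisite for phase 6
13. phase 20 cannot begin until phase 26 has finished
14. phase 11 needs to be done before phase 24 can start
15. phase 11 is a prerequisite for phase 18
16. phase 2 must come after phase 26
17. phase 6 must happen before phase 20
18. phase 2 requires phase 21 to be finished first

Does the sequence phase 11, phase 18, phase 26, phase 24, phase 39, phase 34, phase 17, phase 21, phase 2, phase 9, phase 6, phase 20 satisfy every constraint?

Going through the constraints one by one, each required predecessor appears earlier in the sequence than its dependent — e.g. phase 26 (position 3) is before phase 20 (position 12), as required.

Yes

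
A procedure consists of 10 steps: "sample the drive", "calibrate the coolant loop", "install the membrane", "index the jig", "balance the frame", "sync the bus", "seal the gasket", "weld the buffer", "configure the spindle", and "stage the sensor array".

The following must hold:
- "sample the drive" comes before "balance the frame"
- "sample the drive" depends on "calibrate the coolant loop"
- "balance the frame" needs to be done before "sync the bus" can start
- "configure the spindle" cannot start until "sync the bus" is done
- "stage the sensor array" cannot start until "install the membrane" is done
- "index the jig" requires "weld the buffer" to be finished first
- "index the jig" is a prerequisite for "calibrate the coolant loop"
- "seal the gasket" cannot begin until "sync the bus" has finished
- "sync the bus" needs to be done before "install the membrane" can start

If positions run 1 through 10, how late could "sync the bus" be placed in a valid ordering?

Following every chain forward from "sync the bus", the steps that must come later are "install the membrane", "seal the gasket", "configure the spindle", "stage the sensor array" — 4 of them.
With 4 mandatory successors out of 10 steps total, the latest slot for "sync the bus" is 10−4 = 6, and it's reachable by doing all non-successors before "sync the bus".

6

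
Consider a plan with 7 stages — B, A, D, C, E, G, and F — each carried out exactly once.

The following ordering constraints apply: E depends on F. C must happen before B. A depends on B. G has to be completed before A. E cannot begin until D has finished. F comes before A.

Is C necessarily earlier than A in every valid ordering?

Following the dependencies: C → B → A.
That forces C before A in every valid schedule.

Yes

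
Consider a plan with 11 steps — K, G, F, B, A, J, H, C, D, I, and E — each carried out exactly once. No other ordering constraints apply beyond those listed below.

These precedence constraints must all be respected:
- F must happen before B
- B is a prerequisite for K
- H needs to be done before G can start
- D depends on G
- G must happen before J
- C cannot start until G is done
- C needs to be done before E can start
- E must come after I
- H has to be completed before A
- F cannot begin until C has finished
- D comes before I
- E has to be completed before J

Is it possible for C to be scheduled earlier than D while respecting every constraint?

The constraints leave C and D unordered relative to each other; nothing requires D earlier.
That means at least one valid schedule has C before D.

Yes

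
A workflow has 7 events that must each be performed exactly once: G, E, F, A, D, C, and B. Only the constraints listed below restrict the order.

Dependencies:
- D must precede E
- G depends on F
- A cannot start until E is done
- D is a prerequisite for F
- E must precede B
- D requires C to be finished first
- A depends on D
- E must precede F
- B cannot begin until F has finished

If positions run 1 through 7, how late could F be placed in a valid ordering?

The events that are forced after F, directly or by a chain of constraints, are G, B. That's 2 events.
So at least 2 events follow F, putting F no later than position 5. That position is achievable by scheduling everything else first.

5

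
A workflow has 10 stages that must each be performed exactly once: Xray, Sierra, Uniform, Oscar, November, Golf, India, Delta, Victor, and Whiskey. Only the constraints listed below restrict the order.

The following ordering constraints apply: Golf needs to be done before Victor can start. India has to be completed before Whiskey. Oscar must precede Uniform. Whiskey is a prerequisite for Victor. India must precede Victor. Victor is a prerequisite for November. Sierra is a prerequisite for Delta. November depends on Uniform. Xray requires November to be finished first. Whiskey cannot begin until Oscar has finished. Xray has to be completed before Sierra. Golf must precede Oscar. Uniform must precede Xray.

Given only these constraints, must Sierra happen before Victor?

In fact the dependencies run the other way: Victor → November → Xray → Sierra.
So Sierra never precedes Victor.

No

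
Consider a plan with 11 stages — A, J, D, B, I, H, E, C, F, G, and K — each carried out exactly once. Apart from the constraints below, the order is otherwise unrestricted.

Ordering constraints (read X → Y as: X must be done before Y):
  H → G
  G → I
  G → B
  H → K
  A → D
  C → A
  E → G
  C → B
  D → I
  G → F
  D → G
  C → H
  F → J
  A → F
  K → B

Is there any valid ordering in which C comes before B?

C is actually forced before B by the constraints, so certainly some valid ordering has C first.

Yes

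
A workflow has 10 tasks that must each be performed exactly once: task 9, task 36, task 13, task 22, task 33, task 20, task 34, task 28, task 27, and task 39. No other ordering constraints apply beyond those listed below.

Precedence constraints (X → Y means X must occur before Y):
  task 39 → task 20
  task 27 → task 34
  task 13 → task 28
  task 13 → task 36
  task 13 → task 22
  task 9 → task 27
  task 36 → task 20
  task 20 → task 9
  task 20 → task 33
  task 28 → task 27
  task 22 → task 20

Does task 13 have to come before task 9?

Yes

Chaining the stated constraints: task 13 → task 36 → task 20 → task 9.
So task 13 must precede task 9 in any valid ordering.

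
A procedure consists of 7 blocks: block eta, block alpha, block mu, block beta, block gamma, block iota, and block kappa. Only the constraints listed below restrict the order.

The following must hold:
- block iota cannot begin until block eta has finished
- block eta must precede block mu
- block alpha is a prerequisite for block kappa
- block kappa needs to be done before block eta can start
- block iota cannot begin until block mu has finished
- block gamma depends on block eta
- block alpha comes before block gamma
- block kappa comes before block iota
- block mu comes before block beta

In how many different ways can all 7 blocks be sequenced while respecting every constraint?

Block alpha is the only block with nothing required before it, so every ordering starts there.
Systematically extending each partial ordering one block at a time and counting, there are 8 complete orderings.

8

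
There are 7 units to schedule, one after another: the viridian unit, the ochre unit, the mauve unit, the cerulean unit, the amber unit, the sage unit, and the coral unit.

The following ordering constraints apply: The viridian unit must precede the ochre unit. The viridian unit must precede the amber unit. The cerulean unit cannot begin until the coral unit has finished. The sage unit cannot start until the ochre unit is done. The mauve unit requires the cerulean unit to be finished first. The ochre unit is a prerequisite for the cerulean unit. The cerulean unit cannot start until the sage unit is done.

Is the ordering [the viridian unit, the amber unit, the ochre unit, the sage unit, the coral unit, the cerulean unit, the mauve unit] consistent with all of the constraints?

Yes

Checking each listed constraint against this order: for instance, the ochre unit is in position 3 and the cerulean unit in position 6, so that constraint holds — and the remaining constraints check out the same way.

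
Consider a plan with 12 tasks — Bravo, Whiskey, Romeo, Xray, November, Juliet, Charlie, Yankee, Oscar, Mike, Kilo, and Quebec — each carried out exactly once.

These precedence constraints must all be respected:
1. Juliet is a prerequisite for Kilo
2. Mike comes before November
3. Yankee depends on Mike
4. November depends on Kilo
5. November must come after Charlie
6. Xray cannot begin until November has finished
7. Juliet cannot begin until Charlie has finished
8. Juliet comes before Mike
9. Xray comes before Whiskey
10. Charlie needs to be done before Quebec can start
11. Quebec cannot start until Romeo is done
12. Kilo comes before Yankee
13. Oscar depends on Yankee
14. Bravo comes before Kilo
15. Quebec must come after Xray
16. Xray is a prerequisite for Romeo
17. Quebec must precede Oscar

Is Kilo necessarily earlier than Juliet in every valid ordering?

There is a chain Juliet → Kilo, which puts Juliet before Kilo.
So Kilo never precedes Juliet.

No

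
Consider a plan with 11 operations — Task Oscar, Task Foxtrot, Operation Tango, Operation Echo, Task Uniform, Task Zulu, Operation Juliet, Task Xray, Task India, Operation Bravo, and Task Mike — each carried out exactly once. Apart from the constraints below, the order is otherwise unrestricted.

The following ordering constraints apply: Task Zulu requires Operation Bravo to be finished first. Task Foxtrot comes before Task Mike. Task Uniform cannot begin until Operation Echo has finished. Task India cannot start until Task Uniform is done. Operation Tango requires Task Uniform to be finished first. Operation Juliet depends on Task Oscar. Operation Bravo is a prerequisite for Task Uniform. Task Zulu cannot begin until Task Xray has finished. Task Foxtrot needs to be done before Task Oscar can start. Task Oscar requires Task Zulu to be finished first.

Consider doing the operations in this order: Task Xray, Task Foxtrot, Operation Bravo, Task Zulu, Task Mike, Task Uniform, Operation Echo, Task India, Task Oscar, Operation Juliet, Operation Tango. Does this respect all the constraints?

No

In the proposed order, Task Uniform appears before Operation Echo.
But one of the constraints requires Operation Echo before Task Uniform, so this ordering violates it.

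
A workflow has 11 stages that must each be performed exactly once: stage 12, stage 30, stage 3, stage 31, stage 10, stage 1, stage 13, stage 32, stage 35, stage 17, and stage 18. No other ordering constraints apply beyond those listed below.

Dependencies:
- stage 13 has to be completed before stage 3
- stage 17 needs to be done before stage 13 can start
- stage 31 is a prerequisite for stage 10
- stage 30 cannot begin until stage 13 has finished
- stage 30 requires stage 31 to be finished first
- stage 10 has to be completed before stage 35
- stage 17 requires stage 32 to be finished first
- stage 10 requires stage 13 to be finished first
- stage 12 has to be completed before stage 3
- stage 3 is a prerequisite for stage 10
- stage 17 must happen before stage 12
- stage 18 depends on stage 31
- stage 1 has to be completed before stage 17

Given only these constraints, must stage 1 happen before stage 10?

Chaining the stated constraints: stage 1 → stage 17 → stage 13 → stage 10.
Hence stage 1 necessarily comes before stage 10.

Yes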